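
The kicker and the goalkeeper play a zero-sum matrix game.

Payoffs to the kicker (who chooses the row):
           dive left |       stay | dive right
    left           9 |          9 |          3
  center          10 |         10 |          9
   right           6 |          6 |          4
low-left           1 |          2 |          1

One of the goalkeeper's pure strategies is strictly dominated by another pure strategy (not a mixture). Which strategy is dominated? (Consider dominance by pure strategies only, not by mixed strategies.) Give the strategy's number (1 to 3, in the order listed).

2

The goalkeeper prefers columns that give the kicker less. Compare stay with dive right: 3 < 9, 9 < 10, 4 < 6, 1 < 2.
So dive right strictly dominates stay for the goalkeeper; stay is strictly dominated.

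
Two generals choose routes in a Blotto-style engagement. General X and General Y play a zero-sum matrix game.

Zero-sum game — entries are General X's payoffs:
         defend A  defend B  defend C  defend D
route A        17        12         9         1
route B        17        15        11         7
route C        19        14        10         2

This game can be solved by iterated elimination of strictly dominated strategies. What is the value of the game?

Row route A is strictly dominated by row route C (19>17, 14>12, 10>9, 2>1); eliminate route A.
Column defend A is strictly dominated by defend B for General Y (15<17, 14<19); eliminate defend A.
Column defend B is strictly dominated by defend C for General Y (11<15, 10<14); eliminate defend B.
Column defend C is strictly dominated by defend D for General Y (7<11, 2<10); eliminate defend C.
Row route C is strictly dominated by row route B (7>2); eliminate route C.
Only (route B, defend D) remains, with payoff 7.

7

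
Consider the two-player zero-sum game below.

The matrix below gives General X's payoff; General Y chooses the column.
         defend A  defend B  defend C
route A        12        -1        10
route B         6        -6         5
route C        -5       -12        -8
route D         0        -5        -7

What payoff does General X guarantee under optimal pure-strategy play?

-1

Row minima: -1, -6, -12, -7 → General X's maximin is -1.
Column maxima: 12, -1, 10 → General Y's minimax is -1.
They coincide at (route A, defend B), so the value is -1.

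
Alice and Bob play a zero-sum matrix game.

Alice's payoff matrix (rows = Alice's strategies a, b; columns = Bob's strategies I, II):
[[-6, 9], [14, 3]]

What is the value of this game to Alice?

72/13

Row minima are -6 and 3, so Alice's maximin is 3; column maxima are 14 and 9, so Bob's minimax is 9. These differ, so the equilibrium is in mixed strategies.
Let Alice play a with probability p. Bob is indifferent when −6p + 14(1−p) = 9p + 3(1−p), giving p = 11/26.
Let Bob play I with probability q. Alice is indifferent when −6q + 9(1−q) = 14q + 3(1−q), giving q = 3/13.
The value is -6·(3/13) + (9)·(10/13) = 72/13.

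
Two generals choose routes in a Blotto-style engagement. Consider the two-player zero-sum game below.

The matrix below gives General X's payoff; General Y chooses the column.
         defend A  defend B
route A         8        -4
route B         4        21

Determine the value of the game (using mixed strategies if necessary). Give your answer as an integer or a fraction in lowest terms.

Row minima are -4 and 4, so General X's maximin is 4; column maxima are 8 and 21, so General Y's minimax is 8. These differ, so the equilibrium is in mixed strategies.
Let General X play route A with probability p. General Y is indifferent when 8p + 4(1−p) = −4p + 21(1−p), giving p = 17/29.
Let General Y play defend A with probability q. General X is indifferent when 8q − 4(1−q) = 4q + 21(1−q), giving q = 25/29.
The value is 8·(25/29) + (-4)·(4/29) = 184/29.

184/29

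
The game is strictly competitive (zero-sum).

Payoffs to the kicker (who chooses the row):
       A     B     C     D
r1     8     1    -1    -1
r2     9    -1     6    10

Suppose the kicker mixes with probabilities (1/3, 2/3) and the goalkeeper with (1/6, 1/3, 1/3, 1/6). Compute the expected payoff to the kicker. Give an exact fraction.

65/18

Against (1/6, 1/3, 1/3, 1/6), each row's expected payoff is r1: 7/6; r2: 29/6.
Taking the (1/3, 2/3)-weighted average: (1/3)·(7/6) + (2/3)·(29/6) = 65/18.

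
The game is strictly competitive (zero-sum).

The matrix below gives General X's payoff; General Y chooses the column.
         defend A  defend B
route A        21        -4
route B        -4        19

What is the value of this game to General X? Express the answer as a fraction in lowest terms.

383/48

Row minima are -4 and -4, so General X's maximin is -4; column maxima are 21 and 19, so General Y's minimax is 19. These differ, so the equilibrium is in mixed strategies.
Let General X play route A with probability p. General Y is indifferent when 21p − 4(1−p) = −4p + 19(1−p), giving p = 23/48.
Let General Y play defend A with probability q. General X is indifferent when 21q − 4(1−q) = −4q + 19(1−q), giving q = 23/48.
The value is 21·(23/48) + (-4)·(25/48) = 383/48.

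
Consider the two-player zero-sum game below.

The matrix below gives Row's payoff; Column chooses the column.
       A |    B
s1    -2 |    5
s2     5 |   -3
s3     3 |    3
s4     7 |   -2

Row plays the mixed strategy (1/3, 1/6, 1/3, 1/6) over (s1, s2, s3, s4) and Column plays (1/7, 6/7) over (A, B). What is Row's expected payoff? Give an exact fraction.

Against (1/7, 6/7), each row's expected payoff is s1: 4; s2: -13/7; s3: 3; s4: -5/7.
Taking the (1/3, 1/6, 1/3, 1/6)-weighted average: (1/3)·(4) + (1/6)·(-13/7) + (1/3)·(3) + (1/6)·(-5/7) = 40/21.

40/21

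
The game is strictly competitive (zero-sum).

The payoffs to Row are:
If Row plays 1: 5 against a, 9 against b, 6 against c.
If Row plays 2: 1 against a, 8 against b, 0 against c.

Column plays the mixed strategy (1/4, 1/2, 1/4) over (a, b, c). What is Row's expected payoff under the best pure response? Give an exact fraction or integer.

1: (5)·(1/4) + (9)·(1/2) + (6)·(1/4) = 29/4.
2: (1)·(1/4) + (8)·(1/2) + (0)·(1/4) = 17/4.
The best pure response is 1 with expected payoff 29/4.

29/4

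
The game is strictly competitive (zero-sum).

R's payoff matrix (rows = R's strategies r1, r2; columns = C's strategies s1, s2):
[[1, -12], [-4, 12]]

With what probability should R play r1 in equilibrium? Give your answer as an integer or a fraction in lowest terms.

Row minima are -12 and -4, so R's maximin is -4; column maxima are 1 and 12, so C's minimax is 1. These differ, so the equilibrium is in mixed strategies.
Let R play r1 with probability p. C is indifferent when p − 4(1−p) = −12p + 12(1−p), giving p = 16/29.

16/29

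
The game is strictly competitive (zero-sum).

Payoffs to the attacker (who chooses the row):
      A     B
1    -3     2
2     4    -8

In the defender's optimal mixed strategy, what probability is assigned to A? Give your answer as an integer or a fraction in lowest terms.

Row minima are -3 and -8, so the attacker's maximin is -3; column maxima are 4 and 2, so the defender's minimax is 2. These differ, so the equilibrium is in mixed strategies.
Let the defender play A with probability q. The attacker is indifferent when −3q + 2(1−q) = 4q − 8(1−q), giving q = 10/17.

10/17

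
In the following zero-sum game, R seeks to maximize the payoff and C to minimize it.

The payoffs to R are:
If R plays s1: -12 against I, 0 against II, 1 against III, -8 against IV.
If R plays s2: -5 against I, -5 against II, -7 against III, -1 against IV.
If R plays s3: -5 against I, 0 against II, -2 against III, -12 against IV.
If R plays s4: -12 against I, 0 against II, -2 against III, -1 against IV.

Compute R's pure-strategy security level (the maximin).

-7

The worst-case payoff for each row is s1: -12, s2: -7, s3: -12, s4: -12.
The best of these is -7.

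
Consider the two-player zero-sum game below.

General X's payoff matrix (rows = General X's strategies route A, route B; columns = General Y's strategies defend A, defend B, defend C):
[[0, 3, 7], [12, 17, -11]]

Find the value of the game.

Column defend B is strictly dominated by defend A for General Y (it gives General X more in every row).
The remaining 2×2 game on (route A, route B) × (defend A, defend C) has no saddle point. Let General X play route A with probability p; indifference gives 12(1−p) = 7p − 11(1−p), so p = 23/30.
Similarly General Y's optimal q on defend A is 3/5, and the value is 0·(3/5) + (7)·(2/5) = 14/5.

14/5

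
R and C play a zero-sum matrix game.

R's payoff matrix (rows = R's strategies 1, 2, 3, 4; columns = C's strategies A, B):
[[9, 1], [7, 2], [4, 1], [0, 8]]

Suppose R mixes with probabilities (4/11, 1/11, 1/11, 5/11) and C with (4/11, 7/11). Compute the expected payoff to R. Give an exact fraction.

47/11

Against (4/11, 7/11), each row's expected payoff is 1: 43/11; 2: 42/11; 3: 23/11; 4: 56/11.
Taking the (4/11, 1/11, 1/11, 5/11)-weighted average: (4/11)·(43/11) + (1/11)·(42/11) + (1/11)·(23/11) + (5/11)·(56/11) = 47/11.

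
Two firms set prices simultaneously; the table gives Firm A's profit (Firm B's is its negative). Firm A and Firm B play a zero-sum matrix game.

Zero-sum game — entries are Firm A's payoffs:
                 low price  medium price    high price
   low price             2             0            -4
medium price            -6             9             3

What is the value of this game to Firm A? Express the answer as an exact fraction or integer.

-6/5

Column medium price is strictly dominated by high price for Firm B (it gives Firm A more in every row).
The remaining 2×2 game on (low price, medium price) × (low price, high price) has no saddle point. Let Firm A play low price with probability p; indifference gives 2p − 6(1−p) = −4p + 3(1−p), so p = 3/5.
Similarly Firm B's optimal q on low price is 7/15, and the value is 2·(7/15) + (-4)·(8/15) = -6/5.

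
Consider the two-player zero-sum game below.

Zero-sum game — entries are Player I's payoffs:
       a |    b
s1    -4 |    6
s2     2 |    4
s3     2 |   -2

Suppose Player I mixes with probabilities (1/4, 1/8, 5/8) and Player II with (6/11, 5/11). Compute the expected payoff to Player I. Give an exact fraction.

Against (6/11, 5/11), each row's expected payoff is s1: 6/11; s2: 32/11; s3: 2/11.
Taking the (1/4, 1/8, 5/8)-weighted average: (1/4)·(6/11) + (1/8)·(32/11) + (5/8)·(2/11) = 27/44.

27/44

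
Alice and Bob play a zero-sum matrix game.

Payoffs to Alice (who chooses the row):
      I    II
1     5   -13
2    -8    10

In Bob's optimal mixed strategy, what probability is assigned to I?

Row minima are -13 and -8, so Alice's maximin is -8; column maxima are 5 and 10, so Bob's minimax is 5. These differ, so the equilibrium is in mixed strategies.
Let Bob play I with probability q. Alice is indifferent when 5q − 13(1−q) = −8q + 10(1−q), giving q = 23/36.

23/36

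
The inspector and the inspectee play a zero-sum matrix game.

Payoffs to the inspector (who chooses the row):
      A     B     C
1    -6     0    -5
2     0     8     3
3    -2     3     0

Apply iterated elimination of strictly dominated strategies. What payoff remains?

Column C is strictly dominated by A for the inspectee (-6<-5, 0<3, -2<0); eliminate C.
Row 3 is strictly dominated by row 2 (0>-2, 8>3); eliminate 3.
Row 1 is strictly dominated by row 2 (0>-6, 8>0); eliminate 1.
Column B is strictly dominated by A for the inspectee (0<8); eliminate B.
Only (2, A) remains, with payoff 0.

0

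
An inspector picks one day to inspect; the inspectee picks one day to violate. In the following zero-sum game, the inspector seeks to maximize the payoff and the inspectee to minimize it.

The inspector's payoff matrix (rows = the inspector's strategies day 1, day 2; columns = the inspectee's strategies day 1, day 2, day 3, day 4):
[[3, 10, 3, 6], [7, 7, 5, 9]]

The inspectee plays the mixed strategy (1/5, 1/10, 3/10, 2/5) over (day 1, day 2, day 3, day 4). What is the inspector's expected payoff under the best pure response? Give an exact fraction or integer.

36/5

day 1: (3)·(1/5) + (10)·(1/10) + (3)·(3/10) + (6)·(2/5) = 49/10.
day 2: (7)·(1/5) + (7)·(1/10) + (5)·(3/10) + (9)·(2/5) = 36/5.
The best pure response is day 2 with expected payoff 36/5.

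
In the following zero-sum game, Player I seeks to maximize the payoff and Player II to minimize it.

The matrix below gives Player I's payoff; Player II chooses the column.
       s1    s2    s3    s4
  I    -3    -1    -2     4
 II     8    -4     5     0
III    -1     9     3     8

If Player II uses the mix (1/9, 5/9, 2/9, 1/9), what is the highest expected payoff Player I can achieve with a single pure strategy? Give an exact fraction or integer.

I: (-3)·(1/9) + (-1)·(5/9) + (-2)·(2/9) + (4)·(1/9) = -8/9.
II: (8)·(1/9) + (-4)·(5/9) + (5)·(2/9) + (0)·(1/9) = -2/9.
III: (-1)·(1/9) + (9)·(5/9) + (3)·(2/9) + (8)·(1/9) = 58/9.
The best pure response is III with expected payoff 58/9.

58/9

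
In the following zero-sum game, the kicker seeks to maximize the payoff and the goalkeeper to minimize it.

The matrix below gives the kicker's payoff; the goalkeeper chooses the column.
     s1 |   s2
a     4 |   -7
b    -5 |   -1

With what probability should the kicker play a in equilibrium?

Row minima are -7 and -5, so the kicker's maximin is -5; column maxima are 4 and -1, so the goalkeeper's minimax is -1. These differ, so the equilibrium is in mixed strategies.
Let the kicker play a with probability p. The goalkeeper is indifferent when 4p − 5(1−p) = −7p − (1−p), giving p = 4/15.

4/15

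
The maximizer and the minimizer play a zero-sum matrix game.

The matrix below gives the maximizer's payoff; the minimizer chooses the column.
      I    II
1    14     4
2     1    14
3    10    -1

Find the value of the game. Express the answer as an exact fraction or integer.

Row 3 is strictly dominated by row 1, so the maximizer never plays it.
The remaining 2×2 game on (1, 2) × (I, II) has no saddle point. Let the maximizer play 1 with probability p; indifference gives 14p + (1−p) = 4p + 14(1−p), so p = 13/23.
Similarly the minimizer's optimal q on I is 10/23, and the value is 14·(10/23) + (4)·(13/23) = 192/23.

192/23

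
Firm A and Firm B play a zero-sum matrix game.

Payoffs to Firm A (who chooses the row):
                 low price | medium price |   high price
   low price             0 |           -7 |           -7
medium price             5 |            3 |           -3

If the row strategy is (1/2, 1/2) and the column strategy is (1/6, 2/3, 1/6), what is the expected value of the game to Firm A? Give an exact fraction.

-7/4

Against (1/6, 2/3, 1/6), each row's expected payoff is low price: -35/6; medium price: 7/3.
Taking the (1/2, 1/2)-weighted average: (1/2)·(-35/6) + (1/2)·(7/3) = -7/4.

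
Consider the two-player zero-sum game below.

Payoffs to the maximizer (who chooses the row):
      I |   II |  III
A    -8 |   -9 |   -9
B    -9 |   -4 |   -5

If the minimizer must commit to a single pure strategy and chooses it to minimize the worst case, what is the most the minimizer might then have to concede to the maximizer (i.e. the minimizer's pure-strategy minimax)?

The worst case (largest entry) in each column is I: -8, II: -4, III: -5.
The best (smallest) of these is -8.

-8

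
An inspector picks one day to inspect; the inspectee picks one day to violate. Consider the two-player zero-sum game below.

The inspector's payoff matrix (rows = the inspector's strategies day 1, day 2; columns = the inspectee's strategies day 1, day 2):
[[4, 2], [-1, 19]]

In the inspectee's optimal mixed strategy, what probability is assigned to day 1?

Row minima are 2 and -1, so the inspector's maximin is 2; column maxima are 4 and 19, so the inspectee's minimax is 4. These differ, so the equilibrium is in mixed strategies.
Let the inspectee play day 1 with probability q. The inspector is indifferent when 4q + 2(1−q) = −q + 19(1−q), giving q = 17/22.

17/22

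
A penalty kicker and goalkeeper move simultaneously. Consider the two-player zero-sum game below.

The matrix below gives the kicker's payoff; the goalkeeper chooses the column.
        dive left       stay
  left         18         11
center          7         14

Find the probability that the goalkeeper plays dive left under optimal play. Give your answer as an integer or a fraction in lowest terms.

Row minima are 11 and 7, so the kicker's maximin is 11; column maxima are 18 and 14, so the goalkeeper's minimax is 14. These differ, so the equilibrium is in mixed strategies.
Let the goalkeeper play dive left with probability q. The kicker is indifferent when 18q + 11(1−q) = 7q + 14(1−q), giving q = 3/14.

3/14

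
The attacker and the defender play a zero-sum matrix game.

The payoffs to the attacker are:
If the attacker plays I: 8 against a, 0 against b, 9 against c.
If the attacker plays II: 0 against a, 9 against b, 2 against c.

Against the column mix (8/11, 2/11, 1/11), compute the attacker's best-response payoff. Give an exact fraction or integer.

I: (8)·(8/11) + (0)·(2/11) + (9)·(1/11) = 73/11.
II: (0)·(8/11) + (9)·(2/11) + (2)·(1/11) = 20/11.
The best pure response is I with expected payoff 73/11.

73/11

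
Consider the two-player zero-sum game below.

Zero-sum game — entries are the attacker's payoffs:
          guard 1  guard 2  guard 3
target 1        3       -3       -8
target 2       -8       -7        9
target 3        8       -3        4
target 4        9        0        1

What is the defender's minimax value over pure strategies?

0

The worst case (largest entry) in each column is guard 1: 9, guard 2: 0, guard 3: 9.
The best (smallest) of these is 0.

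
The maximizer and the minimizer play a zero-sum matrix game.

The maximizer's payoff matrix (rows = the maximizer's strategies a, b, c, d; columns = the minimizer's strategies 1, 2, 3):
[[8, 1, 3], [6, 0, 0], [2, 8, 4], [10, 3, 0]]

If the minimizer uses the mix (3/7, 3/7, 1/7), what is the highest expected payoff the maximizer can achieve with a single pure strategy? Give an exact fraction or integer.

39/7

a: (8)·(3/7) + (1)·(3/7) + (3)·(1/7) = 30/7.
b: (6)·(3/7) + (0)·(3/7) + (0)·(1/7) = 18/7.
c: (2)·(3/7) + (8)·(3/7) + (4)·(1/7) = 34/7.
d: (10)·(3/7) + (3)·(3/7) + (0)·(1/7) = 39/7.
The best pure response is d with expected payoff 39/7.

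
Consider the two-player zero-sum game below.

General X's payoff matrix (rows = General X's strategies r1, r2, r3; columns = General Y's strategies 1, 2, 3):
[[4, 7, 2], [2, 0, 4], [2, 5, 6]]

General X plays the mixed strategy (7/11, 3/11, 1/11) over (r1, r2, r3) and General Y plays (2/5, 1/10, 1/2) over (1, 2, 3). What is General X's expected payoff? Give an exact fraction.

Against (2/5, 1/10, 1/2), each row's expected payoff is r1: 33/10; r2: 14/5; r3: 43/10.
Taking the (7/11, 3/11, 1/11)-weighted average: (7/11)·(33/10) + (3/11)·(14/5) + (1/11)·(43/10) = 179/55.

179/55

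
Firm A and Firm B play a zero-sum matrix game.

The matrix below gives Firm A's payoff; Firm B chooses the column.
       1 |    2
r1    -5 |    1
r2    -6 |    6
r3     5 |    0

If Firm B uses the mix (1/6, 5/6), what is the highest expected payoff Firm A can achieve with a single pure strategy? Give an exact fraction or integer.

r1: (-5)·(1/6) + (1)·(5/6) = 0.
r2: (-6)·(1/6) + (6)·(5/6) = 4.
r3: (5)·(1/6) + (0)·(5/6) = 5/6.
The best pure response is r2 with expected payoff 4.

4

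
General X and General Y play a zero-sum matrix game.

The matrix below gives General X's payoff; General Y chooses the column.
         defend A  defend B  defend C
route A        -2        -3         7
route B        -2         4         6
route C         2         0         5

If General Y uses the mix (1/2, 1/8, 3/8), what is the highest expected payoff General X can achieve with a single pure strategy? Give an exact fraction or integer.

route A: (-2)·(1/2) + (-3)·(1/8) + (7)·(3/8) = 5/4.
route B: (-2)·(1/2) + (4)·(1/8) + (6)·(3/8) = 7/4.
route C: (2)·(1/2) + (0)·(1/8) + (5)·(3/8) = 23/8.
The best pure response is route C with expected payoff 23/8.

23/8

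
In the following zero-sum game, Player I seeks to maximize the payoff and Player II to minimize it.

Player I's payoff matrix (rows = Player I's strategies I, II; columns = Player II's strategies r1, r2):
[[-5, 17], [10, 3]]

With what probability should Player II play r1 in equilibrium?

Row minima are -5 and 3, so Player I's maximin is 3; column maxima are 10 and 17, so Player II's minimax is 10. These differ, so the equilibrium is in mixed strategies.
Let Player II play r1 with probability q. Player I is indifferent when −5q + 17(1−q) = 10q + 3(1−q), giving q = 14/29.

14/29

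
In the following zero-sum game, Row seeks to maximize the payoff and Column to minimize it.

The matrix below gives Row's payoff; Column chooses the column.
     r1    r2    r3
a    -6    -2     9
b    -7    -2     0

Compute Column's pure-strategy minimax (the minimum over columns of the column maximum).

The worst case (largest entry) in each column is r1: -6, r2: -2, r3: 9.
The best (smallest) of these is -6.

-6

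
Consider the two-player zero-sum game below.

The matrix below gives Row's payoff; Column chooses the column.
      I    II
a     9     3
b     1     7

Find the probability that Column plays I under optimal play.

1/3

Row minima are 3 and 1, so Row's maximin is 3; column maxima are 9 and 7, so Column's minimax is 7. These differ, so the equilibrium is in mixed strategies.
Let Column play I with probability q. Row is indifferent when 9q + 3(1−q) = q + 7(1−q), giving q = 1/3.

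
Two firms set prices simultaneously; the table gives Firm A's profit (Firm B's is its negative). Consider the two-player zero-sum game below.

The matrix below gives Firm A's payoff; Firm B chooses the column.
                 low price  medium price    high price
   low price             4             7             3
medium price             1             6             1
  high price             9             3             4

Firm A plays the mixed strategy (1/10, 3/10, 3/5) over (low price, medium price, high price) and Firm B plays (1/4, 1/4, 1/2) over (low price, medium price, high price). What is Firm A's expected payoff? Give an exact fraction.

41/10

Against (1/4, 1/4, 1/2), each row's expected payoff is low price: 17/4; medium price: 9/4; high price: 5.
Taking the (1/10, 3/10, 3/5)-weighted average: (1/10)·(17/4) + (3/10)·(9/4) + (3/5)·(5) = 41/10.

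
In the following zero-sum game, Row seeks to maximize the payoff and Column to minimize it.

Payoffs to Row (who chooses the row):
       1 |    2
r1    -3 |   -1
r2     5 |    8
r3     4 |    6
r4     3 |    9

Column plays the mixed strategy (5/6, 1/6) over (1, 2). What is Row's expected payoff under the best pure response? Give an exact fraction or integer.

r1: (-3)·(5/6) + (-1)·(1/6) = -8/3.
r2: (5)·(5/6) + (8)·(1/6) = 11/2.
r3: (4)·(5/6) + (6)·(1/6) = 13/3.
r4: (3)·(5/6) + (9)·(1/6) = 4.
The best pure response is r2 with expected payoff 11/2.

11/2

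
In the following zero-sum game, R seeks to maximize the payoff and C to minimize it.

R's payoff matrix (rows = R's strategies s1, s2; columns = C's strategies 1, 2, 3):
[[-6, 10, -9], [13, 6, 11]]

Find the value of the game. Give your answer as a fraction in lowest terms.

41/6

Column 1 is strictly dominated by 3 for C (it gives R more in every row).
The remaining 2×2 game on (s1, s2) × (2, 3) has no saddle point. Let R play s1 with probability p; indifference gives 10p + 6(1−p) = −9p + 11(1−p), so p = 5/24.
Similarly C's optimal q on 2 is 5/6, and the value is 10·(5/6) + (-9)·(1/6) = 41/6.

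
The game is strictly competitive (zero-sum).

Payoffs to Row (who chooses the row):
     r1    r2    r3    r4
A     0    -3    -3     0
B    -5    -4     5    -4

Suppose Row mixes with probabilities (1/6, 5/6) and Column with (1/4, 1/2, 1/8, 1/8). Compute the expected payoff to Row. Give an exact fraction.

-35/12

Against (1/4, 1/2, 1/8, 1/8), each row's expected payoff is A: -15/8; B: -25/8.
Taking the (1/6, 5/6)-weighted average: (1/6)·(-15/8) + (5/6)·(-25/8) = -35/12.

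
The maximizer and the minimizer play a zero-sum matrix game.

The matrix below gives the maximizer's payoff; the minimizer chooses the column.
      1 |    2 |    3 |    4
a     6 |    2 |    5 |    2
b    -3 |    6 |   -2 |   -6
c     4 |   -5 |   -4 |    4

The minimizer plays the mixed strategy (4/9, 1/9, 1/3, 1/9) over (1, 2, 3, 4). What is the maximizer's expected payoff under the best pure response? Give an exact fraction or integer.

43/9

a: (6)·(4/9) + (2)·(1/9) + (5)·(1/3) + (2)·(1/9) = 43/9.
b: (-3)·(4/9) + (6)·(1/9) + (-2)·(1/3) + (-6)·(1/9) = -2.
c: (4)·(4/9) + (-5)·(1/9) + (-4)·(1/3) + (4)·(1/9) = 1/3.
The best pure response is a with expected payoff 43/9.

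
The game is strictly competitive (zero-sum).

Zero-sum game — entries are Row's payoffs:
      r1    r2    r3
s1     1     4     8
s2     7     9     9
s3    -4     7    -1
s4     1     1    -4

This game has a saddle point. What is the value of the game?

7

Row minima: 1, 7, -4, -4 → Row's maximin is 7.
Column maxima: 7, 9, 9 → Column's minimax is 7.
They coincide at (s2, r1), so the value is 7.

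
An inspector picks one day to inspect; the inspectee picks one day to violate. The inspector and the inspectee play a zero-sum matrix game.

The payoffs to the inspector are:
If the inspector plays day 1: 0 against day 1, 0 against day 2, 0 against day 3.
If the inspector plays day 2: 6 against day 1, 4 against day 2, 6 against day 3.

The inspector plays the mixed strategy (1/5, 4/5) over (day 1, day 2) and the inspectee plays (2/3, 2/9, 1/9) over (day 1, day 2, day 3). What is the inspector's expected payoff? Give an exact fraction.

Against (2/3, 2/9, 1/9), each row's expected payoff is day 1: 0; day 2: 50/9.
Taking the (1/5, 4/5)-weighted average: (1/5)·(0) + (4/5)·(50/9) = 40/9.

40/9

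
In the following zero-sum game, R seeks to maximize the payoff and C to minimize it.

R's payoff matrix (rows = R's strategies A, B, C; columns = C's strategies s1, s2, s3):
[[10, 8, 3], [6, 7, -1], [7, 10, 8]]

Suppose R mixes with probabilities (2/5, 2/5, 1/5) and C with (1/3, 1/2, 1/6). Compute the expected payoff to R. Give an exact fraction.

Against (1/3, 1/2, 1/6), each row's expected payoff is A: 47/6; B: 16/3; C: 26/3.
Taking the (2/5, 2/5, 1/5)-weighted average: (2/5)·(47/6) + (2/5)·(16/3) + (1/5)·(26/3) = 7.

7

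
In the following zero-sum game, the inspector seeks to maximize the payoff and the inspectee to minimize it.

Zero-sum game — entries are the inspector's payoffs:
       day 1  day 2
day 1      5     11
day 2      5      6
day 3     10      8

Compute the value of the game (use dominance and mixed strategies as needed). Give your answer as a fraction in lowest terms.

Row day 2 is strictly dominated by row day 3, so the inspector never plays it.
The remaining 2×2 game on (day 1, day 3) × (day 1, day 2) has no saddle point. Let the inspector play day 1 with probability p; indifference gives 5p + 10(1−p) = 11p + 8(1−p), so p = 1/4.
Similarly the inspectee's optimal q on day 1 is 3/8, and the value is 5·(3/8) + (11)·(5/8) = 35/4.

35/4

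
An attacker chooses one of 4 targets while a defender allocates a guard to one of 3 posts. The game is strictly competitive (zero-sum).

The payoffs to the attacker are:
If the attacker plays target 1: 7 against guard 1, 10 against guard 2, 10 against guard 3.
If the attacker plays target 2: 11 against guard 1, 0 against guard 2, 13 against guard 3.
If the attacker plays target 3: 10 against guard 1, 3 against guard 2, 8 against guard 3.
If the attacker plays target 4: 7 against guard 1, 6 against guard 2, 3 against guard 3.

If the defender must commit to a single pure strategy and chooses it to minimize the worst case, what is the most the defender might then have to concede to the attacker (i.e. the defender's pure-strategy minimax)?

10

The worst case (largest entry) in each column is guard 1: 11, guard 2: 10, guard 3: 13.
The best (smallest) of these is 10.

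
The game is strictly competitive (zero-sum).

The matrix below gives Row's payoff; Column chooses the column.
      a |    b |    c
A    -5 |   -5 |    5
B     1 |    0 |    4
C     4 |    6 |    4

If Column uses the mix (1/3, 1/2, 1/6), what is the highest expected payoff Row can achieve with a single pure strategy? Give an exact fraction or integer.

5

A: (-5)·(1/3) + (-5)·(1/2) + (5)·(1/6) = -10/3.
B: (1)·(1/3) + (0)·(1/2) + (4)·(1/6) = 1.
C: (4)·(1/3) + (6)·(1/2) + (4)·(1/6) = 5.
The best pure response is C with expected payoff 5.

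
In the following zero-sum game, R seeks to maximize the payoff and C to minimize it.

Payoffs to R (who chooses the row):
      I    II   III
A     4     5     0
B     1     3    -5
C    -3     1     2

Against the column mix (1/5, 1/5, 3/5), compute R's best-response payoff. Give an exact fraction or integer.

9/5

A: (4)·(1/5) + (5)·(1/5) + (0)·(3/5) = 9/5.
B: (1)·(1/5) + (3)·(1/5) + (-5)·(3/5) = -11/5.
C: (-3)·(1/5) + (1)·(1/5) + (2)·(3/5) = 4/5.
The best pure response is A with expected payoff 9/5.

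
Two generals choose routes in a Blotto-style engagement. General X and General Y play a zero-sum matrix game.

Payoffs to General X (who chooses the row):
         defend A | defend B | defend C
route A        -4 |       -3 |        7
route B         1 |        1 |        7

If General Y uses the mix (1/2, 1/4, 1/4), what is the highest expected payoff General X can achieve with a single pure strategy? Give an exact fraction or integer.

5/2

route A: (-4)·(1/2) + (-3)·(1/4) + (7)·(1/4) = -1.
route B: (1)·(1/2) + (1)·(1/4) + (7)·(1/4) = 5/2.
The best pure response is route B with expected payoff 5/2.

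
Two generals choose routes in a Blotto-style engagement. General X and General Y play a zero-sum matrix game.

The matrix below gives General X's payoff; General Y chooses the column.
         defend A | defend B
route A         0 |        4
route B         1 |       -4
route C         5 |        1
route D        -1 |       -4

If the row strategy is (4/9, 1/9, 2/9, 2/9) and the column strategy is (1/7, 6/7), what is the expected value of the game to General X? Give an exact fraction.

Against (1/7, 6/7), each row's expected payoff is route A: 24/7; route B: -23/7; route C: 11/7; route D: -25/7.
Taking the (4/9, 1/9, 2/9, 2/9)-weighted average: (4/9)·(24/7) + (1/9)·(-23/7) + (2/9)·(11/7) + (2/9)·(-25/7) = 5/7.

5/7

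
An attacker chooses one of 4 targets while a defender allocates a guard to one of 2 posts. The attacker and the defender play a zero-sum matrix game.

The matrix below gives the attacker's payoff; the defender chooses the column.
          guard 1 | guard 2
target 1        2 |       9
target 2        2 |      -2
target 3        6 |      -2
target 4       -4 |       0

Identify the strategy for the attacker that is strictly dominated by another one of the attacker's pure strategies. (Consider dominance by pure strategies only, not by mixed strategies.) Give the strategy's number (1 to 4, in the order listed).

4

Compare target 4 with target 1: 2 > -4, 9 > 0.
So target 1 strictly dominates target 4 for the attacker; target 4 is strictly dominated.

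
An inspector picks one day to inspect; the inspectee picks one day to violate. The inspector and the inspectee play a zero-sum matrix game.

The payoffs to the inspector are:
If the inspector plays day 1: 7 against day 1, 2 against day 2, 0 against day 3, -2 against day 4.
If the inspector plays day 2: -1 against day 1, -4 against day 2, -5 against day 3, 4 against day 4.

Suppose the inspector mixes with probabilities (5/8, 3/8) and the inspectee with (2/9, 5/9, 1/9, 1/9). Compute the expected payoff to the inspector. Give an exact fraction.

41/72

Against (2/9, 5/9, 1/9, 1/9), each row's expected payoff is day 1: 22/9; day 2: -23/9.
Taking the (5/8, 3/8)-weighted average: (5/8)·(22/9) + (3/8)·(-23/9) = 41/72.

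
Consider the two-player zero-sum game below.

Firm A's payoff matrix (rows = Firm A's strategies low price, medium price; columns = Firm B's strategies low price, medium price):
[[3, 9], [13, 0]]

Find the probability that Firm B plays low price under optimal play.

Row minima are 3 and 0, so Firm A's maximin is 3; column maxima are 13 and 9, so Firm B's minimax is 9. These differ, so the equilibrium is in mixed strategies.
Let Firm B play low price with probability q. Firm A is indifferent when 3q + 9(1−q) = 13q, giving q = 9/19.

9/19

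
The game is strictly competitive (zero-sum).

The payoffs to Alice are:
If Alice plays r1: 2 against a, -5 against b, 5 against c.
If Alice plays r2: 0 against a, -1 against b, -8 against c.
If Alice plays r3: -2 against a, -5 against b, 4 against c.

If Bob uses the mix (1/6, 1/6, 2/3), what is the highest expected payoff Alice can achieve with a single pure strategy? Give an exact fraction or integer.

r1: (2)·(1/6) + (-5)·(1/6) + (5)·(2/3) = 17/6.
r2: (0)·(1/6) + (-1)·(1/6) + (-8)·(2/3) = -11/2.
r3: (-2)·(1/6) + (-5)·(1/6) + (4)·(2/3) = 3/2.
The best pure response is r1 with expected payoff 17/6.

17/6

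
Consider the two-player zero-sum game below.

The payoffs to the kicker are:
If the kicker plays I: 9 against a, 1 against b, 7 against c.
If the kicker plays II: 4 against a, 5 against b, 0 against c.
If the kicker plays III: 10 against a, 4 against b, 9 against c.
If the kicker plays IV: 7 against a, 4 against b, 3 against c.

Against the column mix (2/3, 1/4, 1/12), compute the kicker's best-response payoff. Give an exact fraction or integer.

101/12

I: (9)·(2/3) + (1)·(1/4) + (7)·(1/12) = 41/6.
II: (4)·(2/3) + (5)·(1/4) + (0)·(1/12) = 47/12.
III: (10)·(2/3) + (4)·(1/4) + (9)·(1/12) = 101/12.
IV: (7)·(2/3) + (4)·(1/4) + (3)·(1/12) = 71/12.
The best pure response is III with expected payoff 101/12.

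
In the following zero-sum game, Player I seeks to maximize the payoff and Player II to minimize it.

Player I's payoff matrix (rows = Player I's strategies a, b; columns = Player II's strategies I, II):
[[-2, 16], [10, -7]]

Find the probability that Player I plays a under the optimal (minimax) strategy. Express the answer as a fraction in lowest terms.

17/35

Row minima are -2 and -7, so Player I's maximin is -2; column maxima are 10 and 16, so Player II's minimax is 10. These differ, so the equilibrium is in mixed strategies.
Let Player I play a with probability p. Player II is indifferent when −2p + 10(1−p) = 16p − 7(1−p), giving p = 17/35.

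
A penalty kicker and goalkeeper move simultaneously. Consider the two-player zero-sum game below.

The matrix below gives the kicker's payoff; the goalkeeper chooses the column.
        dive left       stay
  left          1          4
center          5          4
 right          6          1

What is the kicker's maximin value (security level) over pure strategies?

The worst-case payoff for each row is left: 1, center: 4, right: 1.
The best of these is 4.

4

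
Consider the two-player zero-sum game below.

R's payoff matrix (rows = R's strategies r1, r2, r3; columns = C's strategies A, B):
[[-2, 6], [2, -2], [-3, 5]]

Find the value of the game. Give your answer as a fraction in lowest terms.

Row r3 is strictly dominated by row r1, so R never plays it.
The remaining 2×2 game on (r1, r2) × (A, B) has no saddle point. Let R play r1 with probability p; indifference gives −2p + 2(1−p) = 6p − 2(1−p), so p = 1/3.
Similarly C's optimal q on A is 2/3, and the value is -2·(2/3) + (6)·(1/3) = 2/3.

2/3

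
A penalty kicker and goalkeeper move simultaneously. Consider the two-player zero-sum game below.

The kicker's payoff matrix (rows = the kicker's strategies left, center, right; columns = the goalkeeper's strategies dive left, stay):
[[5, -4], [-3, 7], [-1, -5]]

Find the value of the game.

Row right is strictly dominated by row left, so the kicker never plays it.
The remaining 2×2 game on (left, center) × (dive left, stay) has no saddle point. Let the kicker play left with probability p; indifference gives 5p − 3(1−p) = −4p + 7(1−p), so p = 10/19.
Similarly the goalkeeper's optimal q on dive left is 11/19, and the value is 5·(11/19) + (-4)·(8/19) = 23/19.

23/19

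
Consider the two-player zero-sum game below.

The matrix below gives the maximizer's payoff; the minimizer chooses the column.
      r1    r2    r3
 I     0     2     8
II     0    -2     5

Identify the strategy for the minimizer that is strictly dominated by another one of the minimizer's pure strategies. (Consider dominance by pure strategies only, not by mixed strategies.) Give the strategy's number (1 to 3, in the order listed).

3

The minimizer prefers columns that give the maximizer less. Compare r3 with r1: 0 < 8, 0 < 5.
So r1 strictly dominates r3 for the minimizer; r3 is strictly dominated.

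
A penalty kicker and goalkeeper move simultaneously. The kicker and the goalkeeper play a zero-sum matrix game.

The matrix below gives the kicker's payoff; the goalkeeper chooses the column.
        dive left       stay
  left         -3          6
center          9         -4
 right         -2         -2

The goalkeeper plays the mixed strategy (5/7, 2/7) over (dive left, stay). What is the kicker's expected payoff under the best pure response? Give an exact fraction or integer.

37/7

left: (-3)·(5/7) + (6)·(2/7) = -3/7.
center: (9)·(5/7) + (-4)·(2/7) = 37/7.
right: (-2)·(5/7) + (-2)·(2/7) = -2.
The best pure response is center with expected payoff 37/7.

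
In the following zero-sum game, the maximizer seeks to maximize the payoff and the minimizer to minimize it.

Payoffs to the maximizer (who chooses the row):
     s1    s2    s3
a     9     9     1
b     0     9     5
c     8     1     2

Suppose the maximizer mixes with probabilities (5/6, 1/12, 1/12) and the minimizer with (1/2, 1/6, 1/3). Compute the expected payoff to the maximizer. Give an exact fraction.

Against (1/2, 1/6, 1/3), each row's expected payoff is a: 19/3; b: 19/6; c: 29/6.
Taking the (5/6, 1/12, 1/12)-weighted average: (5/6)·(19/3) + (1/12)·(19/6) + (1/12)·(29/6) = 107/18.

107/18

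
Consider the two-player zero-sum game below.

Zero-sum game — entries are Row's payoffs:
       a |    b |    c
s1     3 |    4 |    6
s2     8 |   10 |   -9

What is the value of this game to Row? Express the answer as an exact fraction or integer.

15/4

Column b is strictly dominated by a for Column (it gives Row more in every row).
The remaining 2×2 game on (s1, s2) × (a, c) has no saddle point. Let Row play s1 with probability p; indifference gives 3p + 8(1−p) = 6p − 9(1−p), so p = 17/20.
Similarly Column's optimal q on a is 3/4, and the value is 3·(3/4) + (6)·(1/4) = 15/4.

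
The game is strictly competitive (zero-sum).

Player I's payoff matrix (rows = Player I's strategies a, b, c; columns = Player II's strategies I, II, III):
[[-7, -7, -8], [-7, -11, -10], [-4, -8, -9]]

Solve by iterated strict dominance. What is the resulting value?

-8

Column I is strictly dominated by III for Player II (-8<-7, -10<-7, -9<-4); eliminate I.
Row c is strictly dominated by row a (-7>-8, -8>-9); eliminate c.
Row b is strictly dominated by row a (-7>-11, -8>-10); eliminate b.
Column II is strictly dominated by III for Player II (-8<-7); eliminate II.
Only (a, III) remains, with payoff -8.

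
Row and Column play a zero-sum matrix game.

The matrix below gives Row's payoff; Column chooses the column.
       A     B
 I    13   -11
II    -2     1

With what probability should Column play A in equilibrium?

4/9

Row minima are -11 and -2, so Row's maximin is -2; column maxima are 13 and 1, so Column's minimax is 1. These differ, so the equilibrium is in mixed strategies.
Let Column play A with probability q. Row is indifferent when 13q − 11(1−q) = −2q + (1−q), giving q = 4/9.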